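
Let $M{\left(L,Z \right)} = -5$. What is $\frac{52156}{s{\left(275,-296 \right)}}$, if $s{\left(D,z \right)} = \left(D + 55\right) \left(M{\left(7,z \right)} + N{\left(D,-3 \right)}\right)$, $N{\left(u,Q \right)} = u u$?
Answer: $\frac{13039}{6238650} \approx 0.00209$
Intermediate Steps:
$N{\left(u,Q \right)} = u^{2}$
$s{\left(D,z \right)} = \left(-5 + D^{2}\right) \left(55 + D\right)$ ($s{\left(D,z \right)} = \left(D + 55\right) \left(-5 + D^{2}\right) = \left(55 + D\right) \left(-5 + D^{2}\right) = \left(-5 + D^{2}\right) \left(55 + D\right)$)
$\frac{52156}{s{\left(275,-296 \right)}} = \frac{52156}{-275 + 275^{3} - 1375 + 55 \cdot 275^{2}} = \frac{52156}{-275 + 20796875 - 1375 + 55 \cdot 75625} = \frac{52156}{-275 + 20796875 - 1375 + 4159375} = \frac{52156}{24954600} = 52156 \cdot \frac{1}{24954600} = \frac{13039}{6238650}$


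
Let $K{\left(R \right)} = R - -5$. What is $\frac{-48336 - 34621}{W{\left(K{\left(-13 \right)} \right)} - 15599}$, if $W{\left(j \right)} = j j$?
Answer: $\frac{82957}{15535} \approx 5.34$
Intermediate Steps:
$K{\left(R \right)} = 5 + R$ ($K{\left(R \right)} = R + 5 = 5 + R$)
$W{\left(j \right)} = j^{2}$
$\frac{-48336 - 34621}{W{\left(K{\left(-13 \right)} \right)} - 15599} = \frac{-48336 - 34621}{\left(5 - 13\right)^{2} - 15599} = - \frac{82957}{\left(-8\right)^{2} - 15599} = - \frac{82957}{64 - 15599} = - \frac{82957}{-15535} = \left(-82957\right) \left(- \frac{1}{15535}\right) = \frac{82957}{15535}$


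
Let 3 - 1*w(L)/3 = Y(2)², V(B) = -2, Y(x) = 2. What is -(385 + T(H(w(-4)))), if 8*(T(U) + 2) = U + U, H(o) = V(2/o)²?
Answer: -384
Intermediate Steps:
w(L) = -3 (w(L) = 9 - 3*2² = 9 - 3*4 = 9 - 12 = -3)
H(o) = 4 (H(o) = (-2)² = 4)
T(U) = -2 + U/4 (T(U) = -2 + (U + U)/8 = -2 + (2*U)/8 = -2 + U/4)
-(385 + T(H(w(-4)))) = -(385 + (-2 + (¼)*4)) = -(385 + (-2 + 1)) = -(385 - 1) = -1*384 = -384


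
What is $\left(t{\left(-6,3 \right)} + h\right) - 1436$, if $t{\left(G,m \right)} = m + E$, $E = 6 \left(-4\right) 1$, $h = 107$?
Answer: $-1350$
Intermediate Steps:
$E = -24$ ($E = \left(-24\right) 1 = -24$)
$t{\left(G,m \right)} = -24 + m$ ($t{\left(G,m \right)} = m - 24 = -24 + m$)
$\left(t{\left(-6,3 \right)} + h\right) - 1436 = \left(\left(-24 + 3\right) + 107\right) - 1436 = \left(-21 + 107\right) - 1436 = 86 - 1436 = -1350$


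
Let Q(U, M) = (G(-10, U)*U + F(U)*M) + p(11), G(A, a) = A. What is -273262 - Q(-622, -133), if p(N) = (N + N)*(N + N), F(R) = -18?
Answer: -282360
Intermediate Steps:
p(N) = 4*N**2 (p(N) = (2*N)*(2*N) = 4*N**2)
Q(U, M) = 484 - 18*M - 10*U (Q(U, M) = (-10*U - 18*M) + 4*11**2 = (-18*M - 10*U) + 4*121 = (-18*M - 10*U) + 484 = 484 - 18*M - 10*U)
-273262 - Q(-622, -133) = -273262 - (484 - 18*(-133) - 10*(-622)) = -273262 - (484 + 2394 + 6220) = -273262 - 1*9098 = -273262 - 9098 = -282360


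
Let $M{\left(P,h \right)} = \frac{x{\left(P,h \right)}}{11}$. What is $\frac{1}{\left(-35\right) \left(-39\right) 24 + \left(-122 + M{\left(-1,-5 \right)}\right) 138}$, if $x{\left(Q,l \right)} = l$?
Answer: $\frac{11}{174474} \approx 6.3047 \cdot 10^{-5}$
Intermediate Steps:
$M{\left(P,h \right)} = \frac{h}{11}$
$\frac{1}{\left(-35\right) \left(-39\right) 24 + \left(-122 + M{\left(-1,-5 \right)}\right) 138} = \frac{1}{\left(-35\right) \left(-39\right) 24 + \left(-122 + \frac{1}{11} \left(-5\right)\right) 138} = \frac{1}{1365 \cdot 24 + \left(-122 - \frac{5}{11}\right) 138} = \frac{1}{32760 - \frac{185886}{11}} = \frac{1}{\frac{174474}{11}} = \frac{11}{174474}$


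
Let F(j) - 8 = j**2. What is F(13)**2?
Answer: 31329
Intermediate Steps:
F(j) = 8 + j**2
F(13)**2 = (8 + 13**2)**2 = (8 + 169)**2 = 177**2 = 31329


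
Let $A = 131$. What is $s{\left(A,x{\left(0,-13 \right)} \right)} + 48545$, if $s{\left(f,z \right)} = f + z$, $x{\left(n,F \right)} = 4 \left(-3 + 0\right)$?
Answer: $48664$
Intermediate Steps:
$x{\left(n,F \right)} = -12$ ($x{\left(n,F \right)} = 4 \left(-3\right) = -12$)
$s{\left(A,x{\left(0,-13 \right)} \right)} + 48545 = \left(131 - 12\right) + 48545 = 119 + 48545 = 48664$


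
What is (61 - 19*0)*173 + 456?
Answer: 11009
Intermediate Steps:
(61 - 19*0)*173 + 456 = (61 - 1*0)*173 + 456 = (61 + 0)*173 + 456 = 61*173 + 456 = 10553 + 456 = 11009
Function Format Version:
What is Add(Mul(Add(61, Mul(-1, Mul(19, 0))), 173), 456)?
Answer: 11009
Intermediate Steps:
Add(Mul(Add(61, Mul(-1, Mul(19, 0))), 173), 456) = Add(Mul(Add(61, Mul(-1, 0)), 173), 456) = Add(Mul(Add(61, 0), 173), 456) = Add(Mul(61, 173), 456) = Add(10553, 456) = 11009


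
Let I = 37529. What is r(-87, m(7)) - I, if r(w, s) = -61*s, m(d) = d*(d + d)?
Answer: -43507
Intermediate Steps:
m(d) = 2*d**2 (m(d) = d*(2*d) = 2*d**2)
r(-87, m(7)) - I = -122*7**2 - 1*37529 = -122*49 - 37529 = -61*98 - 37529 = -5978 - 37529 = -43507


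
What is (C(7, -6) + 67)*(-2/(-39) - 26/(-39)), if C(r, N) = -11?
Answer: 1568/39 ≈ 40.205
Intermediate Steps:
(C(7, -6) + 67)*(-2/(-39) - 26/(-39)) = (-11 + 67)*(-2/(-39) - 26/(-39)) = 56*(-2*(-1/39) - 26*(-1/39)) = 56*(2/39 + 2/3) = 56*(28/39) = 1568/39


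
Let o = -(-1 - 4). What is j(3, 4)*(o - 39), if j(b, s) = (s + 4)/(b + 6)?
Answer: -272/9 ≈ -30.222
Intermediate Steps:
j(b, s) = (4 + s)/(6 + b)
o = 5 (o = -1*(-5) = 5)
j(3, 4)*(o - 39) = ((4 + 4)/(6 + 3))*(5 - 39) = (8/9)*(-34) = -272/9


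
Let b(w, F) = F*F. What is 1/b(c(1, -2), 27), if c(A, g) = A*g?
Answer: 1/729 ≈ 0.0013717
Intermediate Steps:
b(w, F) = F²
1/b(c(1, -2), 27) = 1/(27²) = 1/729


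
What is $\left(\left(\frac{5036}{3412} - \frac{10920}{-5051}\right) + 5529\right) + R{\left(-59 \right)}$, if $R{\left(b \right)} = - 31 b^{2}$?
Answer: $- \frac{441097480177}{4308503} \approx -1.0238 \cdot 10^{5}$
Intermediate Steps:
$\left(\left(\frac{5036}{3412} - \frac{10920}{-5051}\right) + 5529\right) + R{\left(-59 \right)} = \left(\left(\frac{5036}{3412} - \frac{10920}{-5051}\right) + 5529\right) - 31 \left(-59\right)^{2} = \left(\left(5036 \cdot \frac{1}{3412} - - \frac{10920}{5051}\right) + 5529\right) - 107911 = \left(\left(\frac{1259}{853} + \frac{10920}{5051}\right) + 5529\right) - 107911 = \left(\frac{15673969}{4308503} + 5529\right) - 107911 = \frac{23837387056}{4308503} - 107911 = - \frac{441097480177}{4308503}$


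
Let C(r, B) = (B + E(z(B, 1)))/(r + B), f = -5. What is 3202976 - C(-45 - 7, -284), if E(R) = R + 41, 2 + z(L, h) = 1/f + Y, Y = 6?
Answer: 1345249621/420 ≈ 3.2030e+6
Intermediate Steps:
z(L, h) = 19/5 (z(L, h) = -2 + (1/(-5) + 6) = -2 + (-1/5 + 6) = -2 + 29/5 = 19/5)
E(R) = 41 + R
C(r, B) = (224/5 + B)/(B + r) (C(r, B) = (B + (41 + 19/5))/(r + B) = (B + 224/5)/(B + r) = (224/5 + B)/(B + r))
3202976 - C(-45 - 7, -284) = 3202976 - (224/5 - 284)/(-284 + (-45 - 7)) = 3202976 - (-1196)/((-284 - 52)*5) = 3202976 - (-1196)/((-336)*5) = 3202976 - (-1)*(-1196)/(336*5) = 3202976 - 1*299/420 = 3202976 - 299/420 = 1345249621/420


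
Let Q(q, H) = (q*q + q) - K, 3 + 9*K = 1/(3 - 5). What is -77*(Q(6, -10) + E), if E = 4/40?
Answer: -147224/45 ≈ -3271.6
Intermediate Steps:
K = -7/18 (K = -⅓ + 1/(9*(3 - 5)) = -⅓ + (⅑)/(-2) = -⅓ + (⅑)*(-½) = -⅓ - 1/18 = -7/18 ≈ -0.38889)
E = ⅒ (E = 4*(1/40) = ⅒ ≈ 0.10000)
Q(q, H) = 7/18 + q + q² (Q(q, H) = (q*q + q) - 1*(-7/18) = (q² + q) + 7/18 = (q + q²) + 7/18 = 7/18 + q + q²)
-77*(Q(6, -10) + E) = -77*((7/18 + 6 + 6²) + ⅒) = -77*((7/18 + 6 + 36) + ⅒) = -77*(763/18 + ⅒) = -77*1912/45 = -147224/45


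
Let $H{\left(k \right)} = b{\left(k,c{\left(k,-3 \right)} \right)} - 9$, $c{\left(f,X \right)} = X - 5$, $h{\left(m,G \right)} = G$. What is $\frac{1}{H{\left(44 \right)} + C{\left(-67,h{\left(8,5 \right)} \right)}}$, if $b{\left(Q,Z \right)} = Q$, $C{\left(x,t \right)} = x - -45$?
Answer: $\frac{1}{13} \approx 0.076923$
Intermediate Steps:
$c{\left(f,X \right)} = -5 + X$
$C{\left(x,t \right)} = 45 + x$ ($C{\left(x,t \right)} = x + 45 = 45 + x$)
$H{\left(k \right)} = -9 + k$ ($H{\left(k \right)} = k - 9 = -9 + k$)
$\frac{1}{H{\left(44 \right)} + C{\left(-67,h{\left(8,5 \right)} \right)}} = \frac{1}{\left(-9 + 44\right) + \left(45 - 67\right)} = \frac{1}{35 - 22} = \frac{1}{13}$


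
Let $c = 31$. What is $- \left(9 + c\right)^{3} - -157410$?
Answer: $93410$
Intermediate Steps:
$- \left(9 + c\right)^{3} - -157410 = - \left(9 + 31\right)^{3} - -157410 = - 40^{3} + 157410 = \left(-1\right) 64000 + 157410 = -64000 + 157410 = 93410$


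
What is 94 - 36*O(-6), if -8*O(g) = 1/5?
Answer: 949/10 ≈ 94.900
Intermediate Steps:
O(g) = -1/40 (O(g) = -⅛/5 = -⅛*⅕ = -1/40)
94 - 36*O(-6) = 94 - 36*(-1/40) = 94 + 9/10 = 949/10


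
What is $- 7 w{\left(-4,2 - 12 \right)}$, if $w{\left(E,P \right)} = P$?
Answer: $70$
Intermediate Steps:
$- 7 w{\left(-4,2 - 12 \right)} = - 7 \left(2 - 12\right) = \left(-7\right) \left(-10\right) = 70$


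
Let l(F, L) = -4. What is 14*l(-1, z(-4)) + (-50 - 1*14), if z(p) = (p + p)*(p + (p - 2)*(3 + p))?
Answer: -120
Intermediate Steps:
z(p) = 2*p*(p + (-2 + p)*(3 + p)) (z(p) = (2*p)*(p + (-2 + p)*(3 + p)) = 2*p*(p + (-2 + p)*(3 + p)))
14*l(-1, z(-4)) + (-50 - 1*14) = 14*(-4) + (-50 - 1*14) = -56 + (-50 - 14) = -56 - 64 = -120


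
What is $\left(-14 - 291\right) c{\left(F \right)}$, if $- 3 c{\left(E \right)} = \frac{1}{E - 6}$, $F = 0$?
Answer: $- \frac{305}{18} \approx -16.944$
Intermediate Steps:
$c{\left(E \right)} = - \frac{1}{3 \left(-6 + E\right)}$ ($c{\left(E \right)} = - \frac{1}{3 \left(E - 6\right)} = - \frac{1}{3 \left(-6 + E\right)}$)
$\left(-14 - 291\right) c{\left(F \right)} = \left(-14 - 291\right) \left(- \frac{1}{-18 + 3 \cdot 0}\right) = - 305 \left(- \frac{1}{-18 + 0}\right) = - 305 \left(- \frac{1}{-18}\right) = - 305 \left(\left(-1\right) \left(- \frac{1}{18}\right)\right) = \left(-305\right) \frac{1}{18} = - \frac{305}{18}$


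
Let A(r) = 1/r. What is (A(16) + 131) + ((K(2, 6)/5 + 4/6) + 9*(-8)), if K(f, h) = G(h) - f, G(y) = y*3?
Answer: 15103/240 ≈ 62.929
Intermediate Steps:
G(y) = 3*y
K(f, h) = -f + 3*h (K(f, h) = 3*h - f = -f + 3*h)
(A(16) + 131) + ((K(2, 6)/5 + 4/6) + 9*(-8)) = (1/16 + 131) + (((-1*2 + 3*6)/5 + 4/6) + 9*(-8)) = (1/16 + 131) + (((-2 + 18)*(1/5) + 4*(1/6)) - 72) = 2097/16 + ((16*(1/5) + 2/3) - 72) = 2097/16 + ((16/5 + 2/3) - 72) = 2097/16 + (58/15 - 72) = 2097/16 - 1022/15 = 15103/240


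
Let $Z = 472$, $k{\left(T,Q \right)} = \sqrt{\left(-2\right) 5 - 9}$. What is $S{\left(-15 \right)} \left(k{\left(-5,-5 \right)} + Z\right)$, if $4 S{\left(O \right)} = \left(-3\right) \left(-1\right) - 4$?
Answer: $-118 - \frac{i \sqrt{19}}{4} \approx -118.0 - 1.0897 i$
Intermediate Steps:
$k{\left(T,Q \right)} = i \sqrt{19}$ ($k{\left(T,Q \right)} = \sqrt{-10 - 9} = \sqrt{-19} = i \sqrt{19}$)
$S{\left(O \right)} = - \frac{1}{4}$ ($S{\left(O \right)} = \frac{\left(-3\right) \left(-1\right) - 4}{4} = \frac{3 - 4}{4} = \frac{1}{4} \left(-1\right) = - \frac{1}{4}$)
$S{\left(-15 \right)} \left(k{\left(-5,-5 \right)} + Z\right) = - \frac{i \sqrt{19} + 472}{4} = - \frac{472 + i \sqrt{19}}{4} = -118 - \frac{i \sqrt{19}}{4}$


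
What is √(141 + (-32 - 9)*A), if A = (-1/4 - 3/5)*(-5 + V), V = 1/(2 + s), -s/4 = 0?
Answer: I*√6330/20 ≈ 3.9781*I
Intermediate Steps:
s = 0 (s = -4*0 = 0)
V = ½ (V = 1/(2 + 0) = 1/2 = ½ ≈ 0.50000)
A = 153/40 (A = (-1/4 - 3/5)*(-5 + ½) = (-1*¼ - 3*⅕)*(-9/2) = (-¼ - ⅗)*(-9/2) = -17/20*(-9/2) = 153/40 ≈ 3.8250)
√(141 + (-32 - 9)*A) = √(141 + (-32 - 9)*(153/40)) = √(141 - 41*153/40) = √(141 - 6273/40) = √(-633/40) = I*√6330/20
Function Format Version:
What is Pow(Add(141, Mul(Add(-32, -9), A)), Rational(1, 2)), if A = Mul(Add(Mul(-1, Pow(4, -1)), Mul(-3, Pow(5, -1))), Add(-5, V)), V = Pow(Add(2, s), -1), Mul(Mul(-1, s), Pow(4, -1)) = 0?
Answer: Mul(Rational(1, 20), I, Pow(6330, Rational(1, 2))) ≈ Mul(3.9781, I)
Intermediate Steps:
s = 0 (s = Mul(-4, 0) = 0)
V = Rational(1, 2) (V = Pow(Add(2, 0), -1) = Pow(2, -1) = Rational(1, 2) ≈ 0.50000)
A = Rational(153, 40) (A = Mul(Add(Mul(-1, Pow(4, -1)), Mul(-3, Pow(5, -1))), Add(-5, Rational(1, 2))) = Mul(Add(Mul(-1, Rational(1, 4)), Mul(-3, Rational(1, 5))), Rational(-9, 2)) = Mul(Add(Rational(-1, 4), Rational(-3, 5)), Rational(-9, 2)) = Mul(Rational(-17, 20), Rational(-9, 2)) = Rational(153, 40) ≈ 3.8250)
Pow(Add(141, Mul(Add(-32, -9), A)), Rational(1, 2)) = Pow(Add(141, Mul(Add(-32, -9), Rational(153, 40))), Rational(1, 2)) = Pow(Add(141, Mul(-41, Rational(153, 40))), Rational(1, 2)) = Pow(Add(141, Rational(-6273, 40)), Rational(1, 2)) = Pow(Rational(-633, 40), Rational(1, 2)) = Mul(Rational(1, 20), I, Pow(6330, Rational(1, 2)))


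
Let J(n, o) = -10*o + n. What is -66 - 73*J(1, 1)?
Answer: 591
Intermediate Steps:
J(n, o) = n - 10*o
-66 - 73*J(1, 1) = -66 - 73*(1 - 10*1) = -66 - 73*(1 - 10) = -66 - 73*(-9) = -66 + 657 = 591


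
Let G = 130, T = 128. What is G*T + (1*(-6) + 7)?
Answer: 16641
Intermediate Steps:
G*T + (1*(-6) + 7) = 130*128 + (1*(-6) + 7) = 16640 + (-6 + 7) = 16640 + 1 = 16641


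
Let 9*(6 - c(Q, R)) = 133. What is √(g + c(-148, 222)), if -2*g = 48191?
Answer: I*√867754/6 ≈ 155.26*I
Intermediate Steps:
g = -48191/2 (g = -½*48191 = -48191/2 ≈ -24096.)
c(Q, R) = -79/9 (c(Q, R) = 6 - ⅑*133 = 6 - 133/9 = -79/9)
√(g + c(-148, 222)) = √(-48191/2 - 79/9) = √(-433877/18) = I*√867754/6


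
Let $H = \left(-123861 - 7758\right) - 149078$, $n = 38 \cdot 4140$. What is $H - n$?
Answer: $-438017$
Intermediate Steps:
$n = 157320$
$H = -280697$ ($H = -131619 - 149078 = -280697$)
$H - n = -280697 - 157320 = -438017$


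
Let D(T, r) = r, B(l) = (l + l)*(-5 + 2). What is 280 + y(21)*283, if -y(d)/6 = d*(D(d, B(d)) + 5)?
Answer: 4314898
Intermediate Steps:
B(l) = -6*l (B(l) = (2*l)*(-3) = -6*l)
y(d) = -6*d*(5 - 6*d) (y(d) = -6*d*(-6*d + 5) = -6*d*(5 - 6*d))
280 + y(21)*283 = 280 + (6*21*(-5 + 6*21))*283 = 280 + (6*21*(-5 + 126))*283 = 280 + (6*21*121)*283 = 280 + 15246*283 = 280 + 4314618 = 4314898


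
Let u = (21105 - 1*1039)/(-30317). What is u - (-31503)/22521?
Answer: 167723355/227589719 ≈ 0.73695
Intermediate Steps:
u = -20066/30317 (u = (21105 - 1039)*(-1/30317) = 20066*(-1/30317) = -20066/30317 ≈ -0.66187)
u - (-31503)/22521 = -20066/30317 - (-31503)/22521 = -20066/30317 - 1*(-10501/7507) = -20066/30317 + 10501/7507 = 167723355/227589719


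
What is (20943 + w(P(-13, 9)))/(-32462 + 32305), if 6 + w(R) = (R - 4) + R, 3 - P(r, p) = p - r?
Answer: -20895/157 ≈ -133.09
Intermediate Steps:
P(r, p) = 3 + r - p (P(r, p) = 3 - (p - r) = 3 + (r - p) = 3 + r - p)
w(R) = -10 + 2*R (w(R) = -6 + ((R - 4) + R) = -6 + ((-4 + R) + R) = -6 + (-4 + 2*R) = -10 + 2*R)
(20943 + w(P(-13, 9)))/(-32462 + 32305) = (20943 + (-10 + 2*(3 - 13 - 1*9)))/(-32462 + 32305) = (20943 + (-10 + 2*(3 - 13 - 9)))/(-157) = (20943 + (-10 + 2*(-19)))*(-1/157) = (20943 + (-10 - 38))*(-1/157) = (20943 - 48)*(-1/157) = 20895*(-1/157) = -20895/157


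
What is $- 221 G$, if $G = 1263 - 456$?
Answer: $-178347$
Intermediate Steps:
$G = 807$
$- 221 G = \left(-221\right) 807 = -178347$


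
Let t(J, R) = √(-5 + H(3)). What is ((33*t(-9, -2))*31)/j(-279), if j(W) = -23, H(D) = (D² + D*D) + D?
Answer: -4092/23 ≈ -177.91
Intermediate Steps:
H(D) = D + 2*D² (H(D) = (D² + D²) + D = 2*D² + D = D + 2*D²)
t(J, R) = 4 (t(J, R) = √(-5 + 3*(1 + 2*3)) = √(-5 + 3*(1 + 6)) = √(-5 + 3*7) = √(-5 + 21) = √16 = 4)
((33*t(-9, -2))*31)/j(-279) = ((33*4)*31)/(-23) = (132*31)*(-1/23) = 4092*(-1/23) = -4092/23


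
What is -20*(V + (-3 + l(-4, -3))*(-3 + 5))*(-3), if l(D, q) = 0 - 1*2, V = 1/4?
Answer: -585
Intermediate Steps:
V = ¼ ≈ 0.25000
l(D, q) = -2 (l(D, q) = 0 - 2 = -2)
-20*(V + (-3 + l(-4, -3))*(-3 + 5))*(-3) = -20*(¼ + (-3 - 2)*(-3 + 5))*(-3) = -20*(¼ - 5*2)*(-3) = -20*(¼ - 10)*(-3) = -20*(-39/4)*(-3) = 195*(-3) = -585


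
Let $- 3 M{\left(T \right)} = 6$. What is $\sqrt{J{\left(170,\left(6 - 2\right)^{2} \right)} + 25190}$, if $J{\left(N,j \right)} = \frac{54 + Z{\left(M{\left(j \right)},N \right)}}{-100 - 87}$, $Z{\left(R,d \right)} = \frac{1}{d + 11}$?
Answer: $\frac{\sqrt{99854055565}}{1991} \approx 158.71$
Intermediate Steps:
$M{\left(T \right)} = -2$ ($M{\left(T \right)} = \left(- \frac{1}{3}\right) 6 = -2$)
$Z{\left(R,d \right)} = \frac{1}{11 + d}$
$J{\left(N,j \right)} = - \frac{54}{187} - \frac{1}{187 \left(11 + N\right)}$ ($J{\left(N,j \right)} = \frac{54 + \frac{1}{11 + N}}{-100 - 87} = \frac{54 + \frac{1}{11 + N}}{-187} = \left(54 + \frac{1}{11 + N}\right) \left(- \frac{1}{187}\right) = - \frac{54}{187} - \frac{1}{187 \left(11 + N\right)}$)
$\sqrt{J{\left(170,\left(6 - 2\right)^{2} \right)} + 25190} = \sqrt{\frac{-595 - 9180}{187 \left(11 + 170\right)} + 25190} = \sqrt{\frac{-595 - 9180}{187 \cdot 181} + 25190} = \sqrt{\frac{1}{187} \cdot \frac{1}{181} \left(-9775\right) + 25190} = \sqrt{- \frac{575}{1991} + 25190} = \sqrt{\frac{50152715}{1991}} = \frac{\sqrt{99854055565}}{1991}$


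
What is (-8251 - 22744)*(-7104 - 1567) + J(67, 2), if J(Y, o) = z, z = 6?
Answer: 268757651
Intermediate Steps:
J(Y, o) = 6
(-8251 - 22744)*(-7104 - 1567) + J(67, 2) = (-8251 - 22744)*(-7104 - 1567) + 6 = -30995*(-8671) + 6 = 268757645 + 6 = 268757651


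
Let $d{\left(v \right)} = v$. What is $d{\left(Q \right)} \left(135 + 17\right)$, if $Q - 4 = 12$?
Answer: $2432$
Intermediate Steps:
$Q = 16$ ($Q = 4 + 12 = 16$)
$d{\left(Q \right)} \left(135 + 17\right) = 16 \left(135 + 17\right) = 16 \cdot 152 = 2432$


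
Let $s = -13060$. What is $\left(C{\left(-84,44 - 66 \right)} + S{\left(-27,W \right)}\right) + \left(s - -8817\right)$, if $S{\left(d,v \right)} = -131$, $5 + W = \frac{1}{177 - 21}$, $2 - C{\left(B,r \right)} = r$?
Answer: $-4350$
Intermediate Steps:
$C{\left(B,r \right)} = 2 - r$
$W = - \frac{779}{156}$ ($W = -5 + \frac{1}{177 - 21} = -5 + \frac{1}{156} = - \frac{779}{156} \approx -4.9936$)
$\left(C{\left(-84,44 - 66 \right)} + S{\left(-27,W \right)}\right) + \left(s - -8817\right) = \left(\left(2 - \left(44 - 66\right)\right) - 131\right) - 4243 = \left(\left(2 - -22\right) - 131\right) + \left(-13060 + 8817\right) = \left(\left(2 + 22\right) - 131\right) - 4243 = \left(24 - 131\right) - 4243 = -107 - 4243 = -4350$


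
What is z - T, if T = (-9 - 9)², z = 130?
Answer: -194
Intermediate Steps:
T = 324 (T = (-18)² = 324)
z - T = 130 - 1*324 = 130 - 324 = -194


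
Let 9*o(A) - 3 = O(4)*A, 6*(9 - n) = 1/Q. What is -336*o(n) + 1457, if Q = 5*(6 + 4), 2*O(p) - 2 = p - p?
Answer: 227053/225 ≈ 1009.1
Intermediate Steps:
O(p) = 1 (O(p) = 1 + (p - p)/2 = 1 + (1/2)*0 = 1 + 0 = 1)
Q = 50 (Q = 5*10 = 50)
n = 2699/300 (n = 9 - 1/6/50 = 9 - 1/6*1/50 = 9 - 1/300 = 2699/300 ≈ 8.9967)
o(A) = 1/3 + A/9 (o(A) = 1/3 + (1*A)/9 = 1/3 + A/9)
-336*o(n) + 1457 = -336*(1/3 + (1/9)*(2699/300)) + 1457 = -336*(1/3 + 2699/2700) + 1457 = -336*3599/2700 + 1457 = -100772/225 + 1457 = 227053/225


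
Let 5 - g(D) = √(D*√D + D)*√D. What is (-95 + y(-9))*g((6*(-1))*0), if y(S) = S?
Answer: -520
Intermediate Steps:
g(D) = 5 - √D*√(D + D^(3/2)) (g(D) = 5 - √(D*√D + D)*√D = 5 - √(D^(3/2) + D)*√D = 5 - √(D + D^(3/2))*√D = 5 - √D*√(D + D^(3/2)))
(-95 + y(-9))*g((6*(-1))*0) = (-95 - 9)*(5 - √((6*(-1))*0)*√((6*(-1))*0 + ((6*(-1))*0)^(3/2))) = -104*(5 - √(-6*0)*√(-6*0 + (-6*0)^(3/2))) = -104*(5 - √0*√(0 + 0^(3/2))) = -104*(5 - 1*0*√(0 + 0)) = -104*(5 - 1*0*√0) = -104*(5 - 1*0*0) = -104*(5 + 0) = -104*5 = -520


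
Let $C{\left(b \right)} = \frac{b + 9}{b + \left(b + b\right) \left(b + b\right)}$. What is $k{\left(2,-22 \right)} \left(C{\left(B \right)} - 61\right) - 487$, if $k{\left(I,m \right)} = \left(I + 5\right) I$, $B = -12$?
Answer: $- \frac{126061}{94} \approx -1341.1$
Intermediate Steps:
$C{\left(b \right)} = \frac{9 + b}{b + 4 b^{2}}$ ($C{\left(b \right)} = \frac{9 + b}{b + 2 b 2 b} = \frac{9 + b}{b + 4 b^{2}}$)
$k{\left(I,m \right)} = I \left(5 + I\right)$ ($k{\left(I,m \right)} = \left(5 + I\right) I = I \left(5 + I\right)$)
$k{\left(2,-22 \right)} \left(C{\left(B \right)} - 61\right) - 487 = 2 \left(5 + 2\right) \left(\frac{9 - 12}{\left(-12\right) \left(1 + 4 \left(-12\right)\right)} - 61\right) - 487 = 2 \cdot 7 \left(\left(- \frac{1}{12}\right) \frac{1}{1 - 48} \left(-3\right) - 61\right) - 487 = 14 \left(\left(- \frac{1}{12}\right) \frac{1}{-47} \left(-3\right) - 61\right) - 487 = 14 \left(\left(- \frac{1}{12}\right) \left(- \frac{1}{47}\right) \left(-3\right) - 61\right) - 487 = 14 \left(- \frac{1}{188} - 61\right) - 487 = 14 \left(- \frac{11469}{188}\right) - 487 = - \frac{80283}{94} - 487 = - \frac{126061}{94}$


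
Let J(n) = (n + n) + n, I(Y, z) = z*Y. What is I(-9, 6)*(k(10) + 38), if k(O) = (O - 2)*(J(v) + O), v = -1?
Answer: -5076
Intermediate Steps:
I(Y, z) = Y*z
J(n) = 3*n (J(n) = 2*n + n = 3*n)
k(O) = (-3 + O)*(-2 + O) (k(O) = (O - 2)*(3*(-1) + O) = (-2 + O)*(-3 + O) = (-3 + O)*(-2 + O))
I(-9, 6)*(k(10) + 38) = (-9*6)*((6 + 10² - 5*10) + 38) = -54*((6 + 100 - 50) + 38) = -54*(56 + 38) = -54*94 = -5076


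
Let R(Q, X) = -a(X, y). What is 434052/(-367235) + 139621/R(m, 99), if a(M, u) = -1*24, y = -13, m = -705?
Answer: 51263300687/8813640 ≈ 5816.4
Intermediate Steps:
a(M, u) = -24
R(Q, X) = 24 (R(Q, X) = -1*(-24) = 24)
434052/(-367235) + 139621/R(m, 99) = 434052/(-367235) + 139621/24 = 434052*(-1/367235) + 139621*(1/24) = -434052/367235 + 139621/24 = 51263300687/8813640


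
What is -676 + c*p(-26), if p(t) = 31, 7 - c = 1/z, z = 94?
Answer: -43177/94 ≈ -459.33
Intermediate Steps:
c = 657/94 (c = 7 - 1/94 = 657/94 ≈ 6.9894)
-676 + c*p(-26) = -676 + (657/94)*31 = -676 + 20367/94 = -43177/94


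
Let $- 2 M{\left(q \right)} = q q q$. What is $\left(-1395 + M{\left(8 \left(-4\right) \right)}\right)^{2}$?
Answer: $224670121$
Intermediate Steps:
$M{\left(q \right)} = - \frac{q^{3}}{2}$ ($M{\left(q \right)} = - \frac{q q q}{2} = - \frac{q^{2} q}{2} = - \frac{q^{3}}{2}$)
$\left(-1395 + M{\left(8 \left(-4\right) \right)}\right)^{2} = \left(-1395 - \frac{\left(8 \left(-4\right)\right)^{3}}{2}\right)^{2} = \left(-1395 - \frac{\left(-32\right)^{3}}{2}\right)^{2} = \left(-1395 - -16384\right)^{2} = \left(-1395 + 16384\right)^{2} = 14989^{2} = 224670121$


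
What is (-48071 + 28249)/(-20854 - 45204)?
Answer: 9911/33029 ≈ 0.30007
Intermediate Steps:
(-48071 + 28249)/(-20854 - 45204) = -19822/(-66058) = -19822*(-1/66058) = 9911/33029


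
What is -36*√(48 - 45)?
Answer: -36*√3 ≈ -62.354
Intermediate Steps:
-36*√(48 - 45) = -36*√3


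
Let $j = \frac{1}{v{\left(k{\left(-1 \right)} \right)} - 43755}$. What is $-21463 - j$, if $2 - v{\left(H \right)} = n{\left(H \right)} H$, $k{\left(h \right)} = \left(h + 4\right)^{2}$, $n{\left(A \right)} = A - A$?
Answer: $- \frac{939070638}{43753} \approx -21463.0$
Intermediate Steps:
$n{\left(A \right)} = 0$
$k{\left(h \right)} = \left(4 + h\right)^{2}$
$v{\left(H \right)} = 2$ ($v{\left(H \right)} = 2 - 0 H = 2 - 0 = 2 + 0 = 2$)
$j = - \frac{1}{43753}$ ($j = \frac{1}{2 - 43755} = \frac{1}{-43753} = - \frac{1}{43753} \approx -2.2856 \cdot 10^{-5}$)
$-21463 - j = -21463 - - \frac{1}{43753} = -21463 + \frac{1}{43753} = - \frac{939070638}{43753}$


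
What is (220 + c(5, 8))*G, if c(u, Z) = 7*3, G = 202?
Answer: 48682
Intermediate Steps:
c(u, Z) = 21
(220 + c(5, 8))*G = (220 + 21)*202 = 241*202 = 48682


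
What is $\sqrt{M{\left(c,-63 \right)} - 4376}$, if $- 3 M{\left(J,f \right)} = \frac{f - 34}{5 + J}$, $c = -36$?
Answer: $\frac{i \sqrt{37857045}}{93} \approx 66.159 i$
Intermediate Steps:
$M{\left(J,f \right)} = - \frac{-34 + f}{3 \left(5 + J\right)}$ ($M{\left(J,f \right)} = - \frac{\left(f - 34\right) \frac{1}{5 + J}}{3} = - \frac{\left(-34 + f\right) \frac{1}{5 + J}}{3} = - \frac{\frac{1}{5 + J} \left(-34 + f\right)}{3} = - \frac{-34 + f}{3 \left(5 + J\right)}$)
$\sqrt{M{\left(c,-63 \right)} - 4376} = \sqrt{\frac{34 - -63}{3 \left(5 - 36\right)} - 4376} = \sqrt{\frac{34 + 63}{3 \left(-31\right)} - 4376} = \sqrt{\frac{1}{3} \left(- \frac{1}{31}\right) 97 - 4376} = \sqrt{- \frac{97}{93} - 4376} = \sqrt{- \frac{407065}{93}} = \frac{i \sqrt{37857045}}{93}$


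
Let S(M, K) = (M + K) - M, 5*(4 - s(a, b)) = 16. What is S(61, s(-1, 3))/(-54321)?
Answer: -4/271605 ≈ -1.4727e-5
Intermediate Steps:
s(a, b) = 4/5 (s(a, b) = 4 - 1/5*16 = 4 - 16/5 = 4/5)
S(M, K) = K (S(M, K) = (K + M) - M = K)
S(61, s(-1, 3))/(-54321) = (4/5)/(-54321) = (4/5)*(-1/54321) = -4/271605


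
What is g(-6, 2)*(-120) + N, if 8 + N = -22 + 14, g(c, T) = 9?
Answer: -1096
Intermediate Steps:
N = -16 (N = -8 + (-22 + 14) = -8 - 8 = -16)
g(-6, 2)*(-120) + N = 9*(-120) - 16 = -1080 - 16 = -1096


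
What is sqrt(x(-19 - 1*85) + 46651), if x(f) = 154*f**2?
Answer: sqrt(1712315) ≈ 1308.6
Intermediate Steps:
sqrt(x(-19 - 1*85) + 46651) = sqrt(154*(-19 - 1*85)**2 + 46651) = sqrt(154*(-19 - 85)**2 + 46651) = sqrt(154*(-104)**2 + 46651) = sqrt(154*10816 + 46651) = sqrt(1665664 + 46651) = sqrt(1712315)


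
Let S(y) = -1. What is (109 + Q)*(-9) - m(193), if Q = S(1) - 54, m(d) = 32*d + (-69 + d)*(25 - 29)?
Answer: -6166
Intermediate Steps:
m(d) = 276 + 28*d (m(d) = 32*d + (-69 + d)*(-4) = 32*d + (276 - 4*d) = 276 + 28*d)
Q = -55 (Q = -1 - 54 = -55)
(109 + Q)*(-9) - m(193) = (109 - 55)*(-9) - (276 + 28*193) = 54*(-9) - (276 + 5404) = -486 - 1*5680 = -486 - 5680 = -6166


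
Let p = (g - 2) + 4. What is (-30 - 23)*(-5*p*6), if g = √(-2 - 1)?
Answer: 3180 + 1590*I*√3 ≈ 3180.0 + 2754.0*I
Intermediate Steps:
g = I*√3 (g = √(-3) = I*√3 ≈ 1.732*I)
p = 2 + I*√3 (p = (I*√3 - 2) + 4 = (-2 + I*√3) + 4 = 2 + I*√3 ≈ 2.0 + 1.732*I)
(-30 - 23)*(-5*p*6) = (-30 - 23)*(-5*(2 + I*√3)*6) = -53*(-10 - 5*I*√3)*6 = -53*(-60 - 30*I*√3) = 3180 + 1590*I*√3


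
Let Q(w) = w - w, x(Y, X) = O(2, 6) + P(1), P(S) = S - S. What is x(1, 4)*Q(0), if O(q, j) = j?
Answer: 0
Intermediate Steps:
P(S) = 0
x(Y, X) = 6 (x(Y, X) = 6 + 0 = 6)
Q(w) = 0
x(1, 4)*Q(0) = 6*0 = 0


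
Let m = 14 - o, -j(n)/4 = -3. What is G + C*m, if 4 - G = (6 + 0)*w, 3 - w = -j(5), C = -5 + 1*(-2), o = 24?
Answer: -16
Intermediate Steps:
j(n) = 12 (j(n) = -4*(-3) = 12)
C = -7 (C = -5 - 2 = -7)
w = 15 (w = 3 - (-1)*12 = 3 - 1*(-12) = 3 + 12 = 15)
G = -86 (G = 4 - (6 + 0)*15 = 4 - 6*15 = 4 - 1*90 = 4 - 90 = -86)
m = -10 (m = 14 - 1*24 = 14 - 24 = -10)
G + C*m = -86 - 7*(-10) = -86 + 70 = -16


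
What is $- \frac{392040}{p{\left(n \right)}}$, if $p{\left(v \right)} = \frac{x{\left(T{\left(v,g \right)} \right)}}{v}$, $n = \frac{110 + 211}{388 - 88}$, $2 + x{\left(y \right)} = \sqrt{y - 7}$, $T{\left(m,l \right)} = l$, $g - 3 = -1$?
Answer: $\frac{466092}{5} + \frac{233046 i \sqrt{5}}{5} \approx 93218.0 + 1.0422 \cdot 10^{5} i$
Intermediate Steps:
$g = 2$ ($g = 3 - 1 = 2$)
$x{\left(y \right)} = -2 + \sqrt{-7 + y}$ ($x{\left(y \right)} = -2 + \sqrt{y - 7} = -2 + \sqrt{-7 + y}$)
$n = \frac{107}{100}$ ($n = \frac{321}{300} = 321 \cdot \frac{1}{300} = \frac{107}{100} \approx 1.07$)
$p{\left(v \right)} = \frac{-2 + i \sqrt{5}}{v}$ ($p{\left(v \right)} = \frac{-2 + \sqrt{-7 + 2}}{v} = \frac{-2 + \sqrt{-5}}{v} = \frac{-2 + i \sqrt{5}}{v}$)
$- \frac{392040}{p{\left(n \right)}} = - \frac{392040}{\frac{1}{\frac{107}{100}} \left(-2 + i \sqrt{5}\right)} = - \frac{392040}{\frac{100}{107} \left(-2 + i \sqrt{5}\right)} = - \frac{392040}{- \frac{200}{107} + \frac{100 i \sqrt{5}}{107}}$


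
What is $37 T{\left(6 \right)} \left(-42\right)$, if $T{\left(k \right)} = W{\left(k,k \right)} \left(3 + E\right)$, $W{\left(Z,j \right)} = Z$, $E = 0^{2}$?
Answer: $-27972$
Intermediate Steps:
$E = 0$
$T{\left(k \right)} = 3 k$ ($T{\left(k \right)} = k \left(3 + 0\right) = k 3 = 3 k$)
$37 T{\left(6 \right)} \left(-42\right) = 37 \cdot 3 \cdot 6 \left(-42\right) = 37 \cdot 18 \left(-42\right) = 666 \left(-42\right) = -27972$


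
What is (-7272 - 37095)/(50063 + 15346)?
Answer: -14789/21803 ≈ -0.67830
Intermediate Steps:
(-7272 - 37095)/(50063 + 15346) = -44367/65409 = -44367*1/65409 = -14789/21803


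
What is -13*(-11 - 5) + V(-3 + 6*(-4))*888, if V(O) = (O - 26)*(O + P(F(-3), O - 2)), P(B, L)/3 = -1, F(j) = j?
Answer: 1412128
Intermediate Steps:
P(B, L) = -3 (P(B, L) = 3*(-1) = -3)
V(O) = (-26 + O)*(-3 + O) (V(O) = (O - 26)*(O - 3) = (-26 + O)*(-3 + O))
-13*(-11 - 5) + V(-3 + 6*(-4))*888 = -13*(-11 - 5) + (78 + (-3 + 6*(-4))² - 29*(-3 + 6*(-4)))*888 = -13*(-16) + (78 + (-3 - 24)² - 29*(-3 - 24))*888 = 208 + (78 + (-27)² - 29*(-27))*888 = 208 + (78 + 729 + 783)*888 = 208 + 1590*888 = 208 + 1411920 = 1412128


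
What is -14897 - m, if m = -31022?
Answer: 16125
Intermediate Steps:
-14897 - m = -14897 - 1*(-31022) = -14897 + 31022 = 16125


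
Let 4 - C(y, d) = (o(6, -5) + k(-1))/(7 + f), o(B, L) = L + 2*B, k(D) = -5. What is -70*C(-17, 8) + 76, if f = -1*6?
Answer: -64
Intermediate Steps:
f = -6
C(y, d) = 2 (C(y, d) = 4 - ((-5 + 2*6) - 5)/(7 - 6) = 4 - ((-5 + 12) - 5)/1 = 4 - (7 - 5) = 4 - 2 = 2)
-70*C(-17, 8) + 76 = -70*2 + 76 = -140 + 76 = -64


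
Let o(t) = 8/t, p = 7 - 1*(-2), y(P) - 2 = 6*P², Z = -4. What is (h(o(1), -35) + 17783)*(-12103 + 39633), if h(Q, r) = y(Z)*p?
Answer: 513847450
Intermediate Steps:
y(P) = 2 + 6*P²
p = 9 (p = 7 + 2 = 9)
h(Q, r) = 882 (h(Q, r) = (2 + 6*(-4)²)*9 = (2 + 6*16)*9 = (2 + 96)*9 = 98*9 = 882)
(h(o(1), -35) + 17783)*(-12103 + 39633) = (882 + 17783)*(-12103 + 39633) = 18665*27530 = 513847450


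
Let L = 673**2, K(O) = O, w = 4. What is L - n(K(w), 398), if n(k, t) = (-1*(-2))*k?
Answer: 452921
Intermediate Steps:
n(k, t) = 2*k
L = 452929
L - n(K(w), 398) = 452929 - 2*4 = 452929 - 1*8 = 452929 - 8 = 452921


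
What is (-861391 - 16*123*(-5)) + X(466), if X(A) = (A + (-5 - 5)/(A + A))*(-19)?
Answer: -400948635/466 ≈ -8.6041e+5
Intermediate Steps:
X(A) = -19*A + 95/A (X(A) = (A - 10*1/(2*A))*(-19) = (A - 5/A)*(-19) = -19*A + 95/A)
(-861391 - 16*123*(-5)) + X(466) = (-861391 - 16*123*(-5)) + (-19*466 + 95/466) = (-861391 - 1968*(-5)) + (-8854 + 95*(1/466)) = (-861391 + 9840) + (-8854 + 95/466) = -851551 - 4125869/466 = -400948635/466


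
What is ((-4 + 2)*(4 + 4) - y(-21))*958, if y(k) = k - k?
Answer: -15328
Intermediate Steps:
y(k) = 0
((-4 + 2)*(4 + 4) - y(-21))*958 = ((-4 + 2)*(4 + 4) - 1*0)*958 = (-2*8 + 0)*958 = (-16 + 0)*958 = -16*958 = -15328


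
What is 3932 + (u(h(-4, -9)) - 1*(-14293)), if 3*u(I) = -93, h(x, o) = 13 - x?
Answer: 18194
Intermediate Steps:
u(I) = -31 (u(I) = (1/3)*(-93) = -31)
3932 + (u(h(-4, -9)) - 1*(-14293)) = 3932 + (-31 - 1*(-14293)) = 3932 + (-31 + 14293) = 3932 + 14262 = 18194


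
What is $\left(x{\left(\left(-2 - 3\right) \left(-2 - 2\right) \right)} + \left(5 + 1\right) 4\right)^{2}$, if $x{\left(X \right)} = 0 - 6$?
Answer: $324$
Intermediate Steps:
$x{\left(X \right)} = -6$ ($x{\left(X \right)} = 0 - 6 = -6$)
$\left(x{\left(\left(-2 - 3\right) \left(-2 - 2\right) \right)} + \left(5 + 1\right) 4\right)^{2} = \left(-6 + \left(5 + 1\right) 4\right)^{2} = \left(-6 + 6 \cdot 4\right)^{2} = \left(-6 + 24\right)^{2} = 18^{2} = 324$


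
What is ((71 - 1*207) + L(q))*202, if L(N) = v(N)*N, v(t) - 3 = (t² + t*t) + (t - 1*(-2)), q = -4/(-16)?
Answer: -435209/16 ≈ -27201.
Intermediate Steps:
q = ¼ (q = -4*(-1/16) = ¼ ≈ 0.25000)
v(t) = 5 + t + 2*t² (v(t) = 3 + ((t² + t*t) + (t - 1*(-2))) = 3 + ((t² + t²) + (t + 2)) = 3 + (2*t² + (2 + t)) = 3 + (2 + t + 2*t²) = 5 + t + 2*t²)
L(N) = N*(5 + N + 2*N²) (L(N) = (5 + N + 2*N²)*N = N*(5 + N + 2*N²))
((71 - 1*207) + L(q))*202 = ((71 - 1*207) + (5 + ¼ + 2*(¼)²)/4)*202 = ((71 - 207) + (5 + ¼ + 2*(1/16))/4)*202 = (-136 + (5 + ¼ + ⅛)/4)*202 = (-136 + (¼)*(43/8))*202 = (-136 + 43/32)*202 = -4309/32*202 = -435209/16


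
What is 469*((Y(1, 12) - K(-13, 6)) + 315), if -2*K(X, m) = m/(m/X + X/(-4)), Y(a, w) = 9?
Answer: 22106784/145 ≈ 1.5246e+5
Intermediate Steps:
K(X, m) = -m/(2*(-X/4 + m/X)) (K(X, m) = -m/(2*(m/X + X/(-4))) = -m/(2*(m/X + X*(-1/4))) = -m/(2*(m/X - X/4)) = -m/(2*(-X/4 + m/X)))
469*((Y(1, 12) - K(-13, 6)) + 315) = 469*((9 - 2*(-13)*6/((-13)**2 - 4*6)) + 315) = 469*((9 - 2*(-13)*6/(169 - 24)) + 315) = 469*((9 - 2*(-13)*6/145) + 315) = 469*((9 - 1*(-156/145)) + 315) = 469*((9 + 156/145) + 315) = 469*(1461/145 + 315) = 469*(47136/145) = 22106784/145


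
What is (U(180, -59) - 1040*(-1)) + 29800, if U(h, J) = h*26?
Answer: 35520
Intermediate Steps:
U(h, J) = 26*h
(U(180, -59) - 1040*(-1)) + 29800 = (26*180 - 1040*(-1)) + 29800 = (4680 + 1040) + 29800 = 5720 + 29800 = 35520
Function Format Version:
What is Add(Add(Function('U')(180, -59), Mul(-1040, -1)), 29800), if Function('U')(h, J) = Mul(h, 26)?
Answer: 35520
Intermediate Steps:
Function('U')(h, J) = Mul(26, h)
Add(Add(Function('U')(180, -59), Mul(-1040, -1)), 29800) = Add(Add(Mul(26, 180), Mul(-1040, -1)), 29800) = Add(Add(4680, 1040), 29800) = Add(5720, 29800) = 35520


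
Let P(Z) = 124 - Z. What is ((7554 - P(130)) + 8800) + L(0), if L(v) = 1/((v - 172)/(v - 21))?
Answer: 2813941/172 ≈ 16360.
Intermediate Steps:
L(v) = (-21 + v)/(-172 + v) (L(v) = 1/((-172 + v)/(-21 + v)) = (-21 + v)/(-172 + v))
((7554 - P(130)) + 8800) + L(0) = ((7554 - (124 - 1*130)) + 8800) + (-21 + 0)/(-172 + 0) = ((7554 - (124 - 130)) + 8800) - 21/(-172) = ((7554 - 1*(-6)) + 8800) - 1/172*(-21) = ((7554 + 6) + 8800) + 21/172 = (7560 + 8800) + 21/172 = 16360 + 21/172 = 2813941/172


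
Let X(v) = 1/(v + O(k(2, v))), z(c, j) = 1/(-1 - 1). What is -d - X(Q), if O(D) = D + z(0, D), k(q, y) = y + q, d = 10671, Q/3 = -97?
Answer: -12389029/1161 ≈ -10671.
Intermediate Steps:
Q = -291 (Q = 3*(-97) = -291)
z(c, j) = -1/2 (z(c, j) = 1/(-2) = -1/2)
k(q, y) = q + y
O(D) = -1/2 + D (O(D) = D - 1/2 = -1/2 + D)
X(v) = 1/(3/2 + 2*v) (X(v) = 1/(v + (-1/2 + (2 + v))) = 1/(v + (3/2 + v)) = 1/(3/2 + 2*v))
-d - X(Q) = -1*10671 - 2/(3 + 4*(-291)) = -10671 - 2/(3 - 1164) = -10671 - 2/(-1161) = -10671 - 2*(-1)/1161 = -10671 - 1*(-2/1161) = -10671 + 2/1161 = -12389029/1161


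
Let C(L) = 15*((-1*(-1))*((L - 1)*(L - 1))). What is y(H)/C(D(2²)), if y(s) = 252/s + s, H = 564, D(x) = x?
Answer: 8843/2115 ≈ 4.1811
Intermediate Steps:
y(s) = s + 252/s
C(L) = 15*(-1 + L)² (C(L) = 15*(1*((-1 + L)*(-1 + L))) = 15*(1*(-1 + L)²) = 15*(-1 + L)²)
y(H)/C(D(2²)) = (564 + 252/564)/((15*(-1 + 2²)²)) = (564 + 252*(1/564))/((15*(-1 + 4)²)) = (564 + 21/47)/((15*3²)) = 26529/(47*((15*9))) = (26529/47)/135 = (26529/47)*(1/135) = 8843/2115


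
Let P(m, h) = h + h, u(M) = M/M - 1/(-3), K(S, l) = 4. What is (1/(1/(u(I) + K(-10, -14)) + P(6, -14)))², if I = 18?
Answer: 256/198025 ≈ 0.0012928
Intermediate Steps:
u(M) = 4/3 (u(M) = 1 - 1*(-⅓) = 1 + ⅓ = 4/3)
P(m, h) = 2*h
(1/(1/(u(I) + K(-10, -14)) + P(6, -14)))² = (1/(1/(4/3 + 4) + 2*(-14)))² = (1/(1/(16/3) - 28))² = (1/(3/16 - 28))² = (1/(-445/16))² = (-16/445)² = 256/198025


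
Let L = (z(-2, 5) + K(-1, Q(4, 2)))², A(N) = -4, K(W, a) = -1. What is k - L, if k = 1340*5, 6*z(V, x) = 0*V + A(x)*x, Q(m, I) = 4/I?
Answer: 60131/9 ≈ 6681.2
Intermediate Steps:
z(V, x) = -2*x/3 (z(V, x) = (0*V - 4*x)/6 = (0 - 4*x)/6 = (-4*x)/6 = -2*x/3)
k = 6700
L = 169/9 (L = (-⅔*5 - 1)² = (-10/3 - 1)² = (-13/3)² = 169/9 ≈ 18.778)
k - L = 6700 - 1*169/9 = 6700 - 169/9 = 60131/9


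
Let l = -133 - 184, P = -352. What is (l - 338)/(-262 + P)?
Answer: 655/614 ≈ 1.0668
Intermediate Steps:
l = -317
(l - 338)/(-262 + P) = (-317 - 338)/(-262 - 352) = -655/(-614) = -655*(-1/614) = 655/614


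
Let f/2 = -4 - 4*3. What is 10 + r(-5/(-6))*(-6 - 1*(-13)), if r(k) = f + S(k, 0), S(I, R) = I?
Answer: -1249/6 ≈ -208.17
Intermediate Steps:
f = -32 (f = 2*(-4 - 4*3) = 2*(-4 - 12) = 2*(-16) = -32)
r(k) = -32 + k
10 + r(-5/(-6))*(-6 - 1*(-13)) = 10 + (-32 - 5/(-6))*(-6 - 1*(-13)) = 10 + (-32 - 5*(-⅙))*(-6 + 13) = 10 + (-32 + ⅚)*7 = 10 - 187/6*7 = 10 - 1309/6 = -1249/6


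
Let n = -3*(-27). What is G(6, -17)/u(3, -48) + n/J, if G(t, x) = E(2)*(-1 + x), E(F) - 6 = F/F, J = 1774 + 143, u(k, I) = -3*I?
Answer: -473/568 ≈ -0.83275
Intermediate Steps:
J = 1917
E(F) = 7 (E(F) = 6 + F/F = 6 + 1 = 7)
G(t, x) = -7 + 7*x (G(t, x) = 7*(-1 + x) = -7 + 7*x)
n = 81
G(6, -17)/u(3, -48) + n/J = (-7 + 7*(-17))/((-3*(-48))) + 81/1917 = (-7 - 119)/144 + 81*(1/1917) = -126*1/144 + 3/71 = -7/8 + 3/71 = -473/568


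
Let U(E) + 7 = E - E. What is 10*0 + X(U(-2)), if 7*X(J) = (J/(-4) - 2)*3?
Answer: -3/28 ≈ -0.10714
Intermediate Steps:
U(E) = -7 (U(E) = -7 + (E - E) = -7 + 0 = -7)
X(J) = -6/7 - 3*J/28 (X(J) = ((J/(-4) - 2)*3)/7 = ((J*(-¼) - 2)*3)/7 = ((-J/4 - 2)*3)/7 = ((-2 - J/4)*3)/7 = (-6 - 3*J/4)/7 = -6/7 - 3*J/28)
10*0 + X(U(-2)) = 10*0 + (-6/7 - 3/28*(-7)) = 0 + (-6/7 + ¾) = 0 - 3/28 = -3/28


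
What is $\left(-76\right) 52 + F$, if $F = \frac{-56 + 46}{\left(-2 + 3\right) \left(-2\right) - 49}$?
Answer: $- \frac{201542}{51} \approx -3951.8$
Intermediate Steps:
$F = \frac{10}{51}$ ($F = - \frac{10}{1 \left(-2\right) - 49} = - \frac{10}{-2 - 49} = - \frac{10}{-51} = \left(-10\right) \left(- \frac{1}{51}\right) = \frac{10}{51} \approx 0.19608$)
$\left(-76\right) 52 + F = \left(-76\right) 52 + \frac{10}{51} = -3952 + \frac{10}{51} = - \frac{201542}{51}$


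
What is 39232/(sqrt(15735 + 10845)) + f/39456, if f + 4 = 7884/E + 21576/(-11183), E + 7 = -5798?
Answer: -730069/3952743180 + 19616*sqrt(6645)/6645 ≈ 240.64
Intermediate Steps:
E = -5805 (E = -7 - 5798 = -5805)
f = -17521656/2404345 (f = -4 + (7884/(-5805) + 21576/(-11183)) = -4 + (7884*(-1/5805) + 21576*(-1/11183)) = -4 + (-292/215 - 21576/11183) = -4 - 7904276/2404345 = -17521656/2404345 ≈ -7.2875)
39232/(sqrt(15735 + 10845)) + f/39456 = 39232/(sqrt(15735 + 10845)) - 17521656/2404345/39456 = 39232/(sqrt(26580)) - 17521656/2404345*1/39456 = 39232/((2*sqrt(6645))) - 730069/3952743180 = 39232*(sqrt(6645)/13290) - 730069/3952743180 = 19616*sqrt(6645)/6645 - 730069/3952743180 = -730069/3952743180 + 19616*sqrt(6645)/6645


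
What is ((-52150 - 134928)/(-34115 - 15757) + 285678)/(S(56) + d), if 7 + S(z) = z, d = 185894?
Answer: 7123760147/4636674648 ≈ 1.5364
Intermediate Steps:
S(z) = -7 + z
((-52150 - 134928)/(-34115 - 15757) + 285678)/(S(56) + d) = ((-52150 - 134928)/(-34115 - 15757) + 285678)/((-7 + 56) + 185894) = (-187078/(-49872) + 285678)/(49 + 185894) = (-187078*(-1/49872) + 285678)/185943 = (93539/24936 + 285678)*(1/185943) = (7123760147/24936)*(1/185943) = 7123760147/4636674648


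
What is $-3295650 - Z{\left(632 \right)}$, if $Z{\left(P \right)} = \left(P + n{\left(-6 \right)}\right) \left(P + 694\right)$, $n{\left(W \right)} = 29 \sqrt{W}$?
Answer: $-4133682 - 38454 i \sqrt{6} \approx -4.1337 \cdot 10^{6} - 94193.0 i$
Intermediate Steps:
$Z{\left(P \right)} = \left(694 + P\right) \left(P + 29 i \sqrt{6}\right)$ ($Z{\left(P \right)} = \left(P + 29 \sqrt{-6}\right) \left(P + 694\right) = \left(P + 29 i \sqrt{6}\right) \left(694 + P\right) = \left(694 + P\right) \left(P + 29 i \sqrt{6}\right)$)
$-3295650 - Z{\left(632 \right)} = -3295650 - \left(632^{2} + 694 \cdot 632 + 20126 i \sqrt{6} + 29 i 632 \sqrt{6}\right) = -3295650 - \left(399424 + 438608 + 20126 i \sqrt{6} + 18328 i \sqrt{6}\right) = -3295650 - \left(838032 + 38454 i \sqrt{6}\right) = -4133682 - 38454 i \sqrt{6}$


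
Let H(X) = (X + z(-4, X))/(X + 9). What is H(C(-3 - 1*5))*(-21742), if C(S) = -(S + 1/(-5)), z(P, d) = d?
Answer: -891422/43 ≈ -20731.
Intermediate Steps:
C(S) = ⅕ - S (C(S) = -(S - ⅕) = -(-⅕ + S) = ⅕ - S)
H(X) = 2*X/(9 + X) (H(X) = (X + X)/(X + 9) = (2*X)/(9 + X) = 2*X/(9 + X))
H(C(-3 - 1*5))*(-21742) = (2*(⅕ - (-3 - 1*5))/(9 + (⅕ - (-3 - 1*5))))*(-21742) = (2*(⅕ - (-3 - 5))/(9 + (⅕ - (-3 - 5))))*(-21742) = (2*(⅕ - 1*(-8))/(9 + (⅕ - 1*(-8))))*(-21742) = (2*(⅕ + 8)/(9 + (⅕ + 8)))*(-21742) = (2*(41/5)/(9 + 41/5))*(-21742) = (2*(41/5)/(86/5))*(-21742) = (2*(41/5)*(5/86))*(-21742) = (41/43)*(-21742) = -891422/43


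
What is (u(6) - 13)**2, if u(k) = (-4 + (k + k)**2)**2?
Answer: 383650569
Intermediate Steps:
u(k) = (-4 + 4*k**2)**2 (u(k) = (-4 + (2*k)**2)**2 = (-4 + 4*k**2)**2)
(u(6) - 13)**2 = (16*(-1 + 6**2)**2 - 13)**2 = (16*(-1 + 36)**2 - 13)**2 = (16*35**2 - 13)**2 = (16*1225 - 13)**2 = (19600 - 13)**2 = 19587**2 = 383650569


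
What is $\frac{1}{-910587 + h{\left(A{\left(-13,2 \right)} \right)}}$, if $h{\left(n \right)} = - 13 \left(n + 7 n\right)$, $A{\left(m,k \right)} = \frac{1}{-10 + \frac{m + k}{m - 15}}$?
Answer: $- \frac{269}{244944991} \approx -1.0982 \cdot 10^{-6}$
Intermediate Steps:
$A{\left(m,k \right)} = \frac{1}{-10 + \frac{k + m}{-15 + m}}$
$h{\left(n \right)} = - 104 n$ ($h{\left(n \right)} = - 13 \cdot 8 n = - 104 n$)
$\frac{1}{-910587 + h{\left(A{\left(-13,2 \right)} \right)}} = \frac{1}{-910587 - 104 \frac{-15 - 13}{150 + 2 - -117}} = \frac{1}{-910587 - 104 \frac{1}{150 + 2 + 117} \left(-28\right)} = \frac{1}{-910587 - 104 \cdot \frac{1}{269} \left(-28\right)} = \frac{1}{-910587 - - \frac{2912}{269}} = \frac{1}{-910587 + \frac{2912}{269}} = \frac{1}{- \frac{244944991}{269}} = - \frac{269}{244944991}$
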